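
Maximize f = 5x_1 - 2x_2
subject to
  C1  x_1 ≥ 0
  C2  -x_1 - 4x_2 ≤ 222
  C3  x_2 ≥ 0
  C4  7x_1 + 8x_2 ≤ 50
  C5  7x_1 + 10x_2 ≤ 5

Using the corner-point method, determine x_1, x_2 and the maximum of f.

Extreme points and f = 5x_1 - 2x_2:
  (0, 0) → f = 0
  (0, 1/2) → f = -1
  (5/7, 0) → f = 25/7

x_1 = 5/7, x_2 = 0, maximum f = 25/7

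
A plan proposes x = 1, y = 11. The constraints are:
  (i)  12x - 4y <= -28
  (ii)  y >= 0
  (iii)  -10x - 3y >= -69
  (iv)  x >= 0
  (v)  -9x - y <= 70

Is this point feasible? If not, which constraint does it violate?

feasible

(i): -32 ≤ -28 ✓
(ii): 11 ≥ 0 ✓
(iii): -43 ≥ -69 ✓
(iv): 1 ≥ 0 ✓
(v): -20 ≤ 70 ✓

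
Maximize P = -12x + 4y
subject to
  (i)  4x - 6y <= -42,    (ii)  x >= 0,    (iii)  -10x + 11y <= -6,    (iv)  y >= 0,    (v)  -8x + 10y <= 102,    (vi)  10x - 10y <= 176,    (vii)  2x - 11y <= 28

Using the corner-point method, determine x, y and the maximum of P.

Extreme points and P = -12x + 4y:
  (249/8, 111/4) → P = -525/2
  (369/5, 281/5) → P = -3304/5
  (197/2, 89) → P = -826
  (139, 607/5) → P = -5912/5

x = 249/8, y = 111/4, maximum P = -525/2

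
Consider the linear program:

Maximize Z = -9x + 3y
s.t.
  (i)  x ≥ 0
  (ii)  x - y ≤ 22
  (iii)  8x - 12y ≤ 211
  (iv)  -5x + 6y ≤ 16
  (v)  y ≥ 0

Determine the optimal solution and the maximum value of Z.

Corner points and Z = -9x + 3y:
  (0, 8/3) → Z = 8
  (0, 0) → Z = 0
  (148, 126) → Z = -954
  (22, 0) → Z = -198

The optimum lies where x = 0 and -5x + 6y = 16.
Solving simultaneously gives x = 0, y = 8/3.

x = 0, y = 8/3, maximum Z = 8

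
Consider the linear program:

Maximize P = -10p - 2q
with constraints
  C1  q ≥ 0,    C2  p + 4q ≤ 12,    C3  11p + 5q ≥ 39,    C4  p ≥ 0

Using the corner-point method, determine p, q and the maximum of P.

p = 32/13, q = 31/13, maximum P = -382/13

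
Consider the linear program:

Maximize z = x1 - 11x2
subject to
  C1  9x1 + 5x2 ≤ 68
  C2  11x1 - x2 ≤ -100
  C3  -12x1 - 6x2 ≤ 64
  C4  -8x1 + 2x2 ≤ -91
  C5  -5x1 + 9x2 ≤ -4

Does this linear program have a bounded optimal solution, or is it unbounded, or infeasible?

The boundaries 9x1 + 5x2 = 68 and -8x1 + 2x2 = -91 meet at (591/58, -275/58), but that point violates 11x1 - x2 ≤ -100. Every candidate vertex is excluded by some other constraint, so the feasible region is empty.

infeasible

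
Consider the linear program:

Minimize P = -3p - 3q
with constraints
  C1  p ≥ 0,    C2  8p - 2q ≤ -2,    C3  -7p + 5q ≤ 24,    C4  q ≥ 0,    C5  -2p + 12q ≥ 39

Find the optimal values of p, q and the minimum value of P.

Extreme points and P = -3p - 3q:
  (0, 24/5) → P = -72/5
  (0, 13/4) → P = -39/4
  (19/13, 89/13) → P = -324/13
  (27/46, 77/23) → P = -543/46

The binding constraints are 8p - 2q = -2 and -7p + 5q = 24.
Solving simultaneously gives p = 19/13, q = 89/13.

p = 19/13, q = 89/13, minimum P = -324/13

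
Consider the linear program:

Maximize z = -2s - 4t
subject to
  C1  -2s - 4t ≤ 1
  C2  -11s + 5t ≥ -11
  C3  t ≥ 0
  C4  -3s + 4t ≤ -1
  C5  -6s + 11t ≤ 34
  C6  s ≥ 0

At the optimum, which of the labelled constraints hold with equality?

Extreme points and z = -2s - 4t:
  (1, 0) → z = -2
  (39/29, 22/29) → z = -166/29
  (1/3, 0) → z = -2/3

The maximum is at (1/3, 0). Substituting into each constraint, equality holds for C3 and C4; the remaining constraints have slack.

C3 and C4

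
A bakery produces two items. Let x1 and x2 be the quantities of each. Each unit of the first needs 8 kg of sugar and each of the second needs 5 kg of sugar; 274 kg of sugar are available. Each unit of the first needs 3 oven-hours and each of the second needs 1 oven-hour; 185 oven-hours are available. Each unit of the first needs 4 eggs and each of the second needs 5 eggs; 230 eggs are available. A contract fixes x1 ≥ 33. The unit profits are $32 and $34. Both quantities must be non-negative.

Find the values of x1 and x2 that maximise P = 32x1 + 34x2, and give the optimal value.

x1 = 33, x2 = 2, maximum P = 1124

Vertices and P = 32x1 + 34x2:
  (137/4, 0) → P = 1096
  (33, 0) → P = 1056
  (33, 2) → P = 1124

The optimum lies where 8x1 + 5x2 = 274 and x1 = 33.
Solving simultaneously gives x1 = 33, x2 = 2.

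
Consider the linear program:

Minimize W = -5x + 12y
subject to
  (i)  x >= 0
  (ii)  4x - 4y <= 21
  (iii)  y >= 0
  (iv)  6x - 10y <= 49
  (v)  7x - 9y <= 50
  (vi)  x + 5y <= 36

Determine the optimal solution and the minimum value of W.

x = 21/4, y = 0, minimum W = -105/4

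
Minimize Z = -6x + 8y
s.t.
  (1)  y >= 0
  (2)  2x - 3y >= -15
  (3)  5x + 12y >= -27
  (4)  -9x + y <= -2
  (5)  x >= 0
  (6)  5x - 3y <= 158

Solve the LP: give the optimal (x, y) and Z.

x = 158/5, y = 0, minimum Z = -948/5

Corner points and Z = -6x + 8y:
  (2/9, 0) → Z = -4/3
  (158/5, 0) → Z = -948/5
  (21/25, 139/25) → Z = 986/25
  (173/3, 391/9) → Z = 14/9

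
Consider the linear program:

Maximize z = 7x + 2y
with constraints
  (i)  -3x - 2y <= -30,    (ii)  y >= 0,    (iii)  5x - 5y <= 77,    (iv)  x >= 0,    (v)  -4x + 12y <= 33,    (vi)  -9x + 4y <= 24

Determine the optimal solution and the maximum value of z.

x = 1089/40, y = 473/40, maximum z = 8569/40

Feasible corners and z = 7x + 2y:
  (10, 0) → z = 70
  (147/22, 219/44) → z = 624/11
  (77/5, 0) → z = 539/5
  (1089/40, 473/40) → z = 8569/40

At the optimal vertex, 5x - 5y = 77 and -4x + 12y = 33.
Solving simultaneously gives x = 1089/40, y = 473/40.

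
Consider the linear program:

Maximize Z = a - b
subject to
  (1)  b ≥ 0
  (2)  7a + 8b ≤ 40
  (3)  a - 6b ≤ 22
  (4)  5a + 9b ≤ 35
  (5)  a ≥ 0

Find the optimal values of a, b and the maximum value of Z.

a = 40/7, b = 0, maximum Z = 40/7

Extreme points and Z = a - b:
  (40/7, 0) → Z = 40/7
  (0, 0) → Z = 0
  (80/23, 45/23) → Z = 35/23
  (0, 35/9) → Z = -35/9

The binding constraints are b = 0 and 7a + 8b = 40.
Solving simultaneously gives a = 40/7, b = 0.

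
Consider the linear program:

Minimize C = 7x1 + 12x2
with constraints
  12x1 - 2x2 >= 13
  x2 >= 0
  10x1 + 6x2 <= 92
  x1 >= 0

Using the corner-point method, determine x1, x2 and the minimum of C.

x1 = 13/12, x2 = 0, minimum C = 91/12

Corner points and C = 7x1 + 12x2:
  (13/12, 0) → C = 91/12
  (131/46, 487/46) → C = 6761/46
  (46/5, 0) → C = 322/5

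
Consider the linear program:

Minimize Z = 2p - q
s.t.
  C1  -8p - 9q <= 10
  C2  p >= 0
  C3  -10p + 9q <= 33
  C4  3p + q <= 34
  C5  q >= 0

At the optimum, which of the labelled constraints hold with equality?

Extreme points and Z = 2p - q:
  (0, 11/3) → Z = -11/3
  (0, 0) → Z = 0
  (273/37, 439/37) → Z = 107/37
  (34/3, 0) → Z = 68/3

The minimum is at (0, 11/3). Substituting into each constraint, equality holds for C2 and C3; the remaining constraints have slack.

C2 and C3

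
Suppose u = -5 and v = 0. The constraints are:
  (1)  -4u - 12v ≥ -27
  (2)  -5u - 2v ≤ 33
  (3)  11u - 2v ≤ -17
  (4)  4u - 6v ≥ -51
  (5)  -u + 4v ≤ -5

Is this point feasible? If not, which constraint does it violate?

Constraint (5): -u + 4v = 5, which is not ≤ -5. All other constraints are satisfied.

not feasible — violates (5)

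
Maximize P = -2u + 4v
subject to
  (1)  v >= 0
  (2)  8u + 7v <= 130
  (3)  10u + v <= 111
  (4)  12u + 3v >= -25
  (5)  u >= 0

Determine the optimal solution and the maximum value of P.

u = 0, v = 130/7, maximum P = 520/7

Corner points and P = -2u + 4v:
  (111/10, 0) → P = -111/5
  (0, 0) → P = 0
  (647/62, 206/31) → P = 177/31
  (0, 130/7) → P = 520/7

The optimum lies where 8u + 7v = 130 and u = 0.
Solving simultaneously gives u = 0, v = 130/7.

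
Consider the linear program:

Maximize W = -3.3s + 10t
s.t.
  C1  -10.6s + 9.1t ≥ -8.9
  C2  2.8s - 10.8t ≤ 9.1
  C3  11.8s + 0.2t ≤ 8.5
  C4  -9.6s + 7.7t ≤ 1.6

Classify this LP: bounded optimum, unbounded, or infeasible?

bounded optimum

Extreme points and W = -3.3s + 10t:
  (1331/8900, -3577/4450) → W = -759323/89000
  (7913/10950, -746/5475) → W = -410329/109500
  (-8735/8212, -2296/2053) → W = -126029/16424
  (6513/9278, 5024/4639) → W = 789871/92780
The feasible region has finitely many vertices and no improving ray; the maximum is 789871/92780 at (6513/9278, 5024/4639).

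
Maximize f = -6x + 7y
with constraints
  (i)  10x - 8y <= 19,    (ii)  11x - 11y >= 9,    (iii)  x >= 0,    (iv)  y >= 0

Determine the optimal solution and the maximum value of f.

Vertices and f = -6x + 7y:
  (137/22, 119/22) → f = 1/2
  (19/10, 0) → f = -57/5
  (9/11, 0) → f = -54/11

x = 137/22, y = 119/22, maximum f = 1/2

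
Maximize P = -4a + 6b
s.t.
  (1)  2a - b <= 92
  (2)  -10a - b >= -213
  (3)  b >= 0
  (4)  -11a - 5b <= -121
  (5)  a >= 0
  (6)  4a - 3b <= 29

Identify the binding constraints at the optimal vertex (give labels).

(2) and (5)

Vertices and P = -4a + 6b:
  (0, 213) → P = 1278
  (334/17, 281/17) → P = 350/17
  (0, 121/5) → P = 726/5
  (508/53, 165/53) → P = -1042/53

The maximum is at (0, 213). Substituting into each constraint, equality holds for (2) and (5); the remaining constraints have slack.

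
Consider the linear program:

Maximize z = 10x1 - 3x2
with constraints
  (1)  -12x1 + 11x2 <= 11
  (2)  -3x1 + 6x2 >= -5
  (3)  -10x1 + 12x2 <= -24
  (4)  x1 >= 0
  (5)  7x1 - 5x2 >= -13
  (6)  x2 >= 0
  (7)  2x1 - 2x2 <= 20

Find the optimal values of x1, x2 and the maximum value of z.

Corner points and z = 10x1 - 3x2:
  (7/2, 11/12) → z = 129/4
  (55/3, 25/3) → z = 475/3
  (48, 38) → z = 366

At the optimal vertex, -10x1 + 12x2 = -24 and 2x1 - 2x2 = 20.
Solving simultaneously gives x1 = 48, x2 = 38.

x1 = 48, x2 = 38, maximum z = 366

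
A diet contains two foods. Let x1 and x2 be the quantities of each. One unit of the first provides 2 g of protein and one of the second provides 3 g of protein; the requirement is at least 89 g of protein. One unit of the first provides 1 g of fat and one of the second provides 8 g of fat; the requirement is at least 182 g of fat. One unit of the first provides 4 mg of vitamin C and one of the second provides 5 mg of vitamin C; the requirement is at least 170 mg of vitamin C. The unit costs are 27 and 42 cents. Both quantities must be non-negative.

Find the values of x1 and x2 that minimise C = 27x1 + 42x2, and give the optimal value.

Feasible corners and C = 27x1 + 42x2:
  (0, 34) → C = 1428
  (182, 0) → C = 4914
  (50/3, 62/3) → C = 1318
The feasible region is unbounded (it extends along (0, 1), (1, 0)), but C strictly increases along every unbounded feasible direction, so there is no improving ray and the minimum is attained at a vertex.

x1 = 50/3, x2 = 62/3, minimum C = 1318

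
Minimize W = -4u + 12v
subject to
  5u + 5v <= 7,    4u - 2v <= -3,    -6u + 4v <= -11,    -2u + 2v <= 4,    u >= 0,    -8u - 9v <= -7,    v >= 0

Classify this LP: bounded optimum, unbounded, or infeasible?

infeasible

The boundaries -8u - 9v = -7 and v = 0 meet at (7/8, 0), but that point violates 4u - 2v ≤ -3. Every candidate vertex is excluded by some other constraint, so the feasible region is empty.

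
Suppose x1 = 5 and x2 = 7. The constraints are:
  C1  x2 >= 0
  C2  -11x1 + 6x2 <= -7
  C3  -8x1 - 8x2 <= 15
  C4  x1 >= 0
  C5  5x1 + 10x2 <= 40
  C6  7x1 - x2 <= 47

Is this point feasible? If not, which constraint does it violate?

not feasible — violates C5

Constraint C5: 5x1 + 10x2 = 95, which is not ≤ 40. All other constraints are satisfied.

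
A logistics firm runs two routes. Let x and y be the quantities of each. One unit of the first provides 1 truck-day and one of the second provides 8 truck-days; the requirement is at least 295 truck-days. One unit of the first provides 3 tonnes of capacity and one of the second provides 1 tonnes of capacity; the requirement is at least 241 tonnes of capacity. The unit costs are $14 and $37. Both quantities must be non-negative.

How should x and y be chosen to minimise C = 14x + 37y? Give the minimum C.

x = 71, y = 28, minimum C = 2030

Feasible corners and C = 14x + 37y:
  (0, 241) → C = 8917
  (295, 0) → C = 4130
  (71, 28) → C = 2030
The feasible region is unbounded (it extends along (0, 1), (1, 0)), but C strictly increases along every unbounded feasible direction, so there is no improving ray and the minimum is attained at a vertex.

The binding constraints are x + 8y = 295 and 3x + y = 241.
Solving simultaneously gives x = 71, y = 28.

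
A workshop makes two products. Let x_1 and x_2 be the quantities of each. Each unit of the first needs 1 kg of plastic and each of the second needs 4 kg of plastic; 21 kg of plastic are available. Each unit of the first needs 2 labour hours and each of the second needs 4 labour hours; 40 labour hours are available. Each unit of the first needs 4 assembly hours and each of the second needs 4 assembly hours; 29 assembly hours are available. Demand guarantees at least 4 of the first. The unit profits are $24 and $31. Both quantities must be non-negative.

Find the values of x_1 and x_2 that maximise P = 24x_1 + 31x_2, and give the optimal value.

The binding constraints are 4x_1 + 4x_2 = 29 and x_1 = 4.
Solving simultaneously gives x_1 = 4, x_2 = 13/4.

x_1 = 4, x_2 = 13/4, maximum P = 787/4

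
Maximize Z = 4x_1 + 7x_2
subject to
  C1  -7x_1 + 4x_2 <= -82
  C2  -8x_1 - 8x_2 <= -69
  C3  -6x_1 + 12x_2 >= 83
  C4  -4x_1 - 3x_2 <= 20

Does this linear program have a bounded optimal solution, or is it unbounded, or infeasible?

unbounded

From the feasible point (329/15, 1073/60), moving in the direction (12, 6) keeps every constraint satisfied while Z increases without bound.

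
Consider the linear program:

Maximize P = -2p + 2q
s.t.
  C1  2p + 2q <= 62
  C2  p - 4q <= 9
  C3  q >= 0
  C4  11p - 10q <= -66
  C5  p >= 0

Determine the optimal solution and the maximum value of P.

Vertices and P = -2p + 2q:
  (244/21, 407/21) → P = 326/21
  (0, 31) → P = 62
  (0, 33/5) → P = 66/5

The optimum lies where 2p + 2q = 62 and p = 0.
Solving simultaneously gives p = 0, q = 31.

p = 0, q = 31, maximum P = 62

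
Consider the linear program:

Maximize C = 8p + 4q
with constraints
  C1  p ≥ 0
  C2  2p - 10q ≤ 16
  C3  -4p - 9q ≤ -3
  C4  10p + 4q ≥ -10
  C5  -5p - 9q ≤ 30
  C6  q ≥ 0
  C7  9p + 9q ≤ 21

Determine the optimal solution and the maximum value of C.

p = 7/3, q = 0, maximum C = 56/3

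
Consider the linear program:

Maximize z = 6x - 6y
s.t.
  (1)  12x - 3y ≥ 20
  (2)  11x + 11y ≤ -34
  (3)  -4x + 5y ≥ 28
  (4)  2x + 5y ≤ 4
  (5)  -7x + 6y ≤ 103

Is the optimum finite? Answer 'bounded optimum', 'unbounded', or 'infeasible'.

The boundaries 12x - 3y = 20 and 11x + 11y = -34 meet at (118/165, -628/165), but that point violates -4x + 5y ≥ 28. Every candidate vertex is excluded by some other constraint, so the feasible region is empty.

infeasible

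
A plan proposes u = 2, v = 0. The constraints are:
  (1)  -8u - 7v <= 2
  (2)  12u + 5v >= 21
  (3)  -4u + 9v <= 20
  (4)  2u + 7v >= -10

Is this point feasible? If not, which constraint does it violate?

(1): -16 ≤ 2 ✓
(2): 24 ≥ 21 ✓
(3): -8 ≤ 20 ✓
(4): 4 ≥ -10 ✓

feasible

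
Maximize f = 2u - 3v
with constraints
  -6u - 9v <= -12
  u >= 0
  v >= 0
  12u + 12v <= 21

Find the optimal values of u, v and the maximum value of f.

u = 5/4, v = 1/2, maximum f = 1

The binding constraints are -6u - 9v = -12 and 12u + 12v = 21.
Solving simultaneously gives u = 5/4, v = 1/2.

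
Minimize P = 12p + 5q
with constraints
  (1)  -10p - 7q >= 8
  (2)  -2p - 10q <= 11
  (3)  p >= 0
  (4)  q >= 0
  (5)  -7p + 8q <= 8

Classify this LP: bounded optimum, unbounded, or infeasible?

infeasible

The boundaries -10p - 7q = 8 and q = 0 meet at (-4/5, 0), but that point violates p ≥ 0. Every candidate vertex is excluded by some other constraint, so the feasible region is empty.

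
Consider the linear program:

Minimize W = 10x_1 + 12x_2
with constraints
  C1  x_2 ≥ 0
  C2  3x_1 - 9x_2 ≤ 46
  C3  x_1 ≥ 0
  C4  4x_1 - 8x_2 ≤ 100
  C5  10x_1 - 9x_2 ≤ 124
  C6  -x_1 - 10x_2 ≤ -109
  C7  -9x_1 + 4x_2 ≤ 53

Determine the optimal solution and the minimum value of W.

x_1 = 0, x_2 = 109/10, minimum W = 654/5

Vertices and W = 10x_1 + 12x_2:
  (0, 109/10) → W = 654/5
  (0, 53/4) → W = 159
  (2221/109, 966/109) → W = 33802/109
The feasible region is unbounded (it extends along (9, 10), (4, 9)), but W strictly increases along every unbounded feasible direction, so there is no improving ray and the minimum is attained at a vertex.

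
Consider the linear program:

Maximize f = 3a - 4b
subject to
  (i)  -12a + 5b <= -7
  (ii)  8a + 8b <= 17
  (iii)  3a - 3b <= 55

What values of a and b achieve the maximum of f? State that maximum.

Extreme points and f = 3a - 4b:
  (141/136, 37/34) → f = -169/136
  (-254/21, -213/7) → f = 598/7
  (491/48, -389/48) → f = 3029/48

a = -254/21, b = -213/7, maximum f = 598/7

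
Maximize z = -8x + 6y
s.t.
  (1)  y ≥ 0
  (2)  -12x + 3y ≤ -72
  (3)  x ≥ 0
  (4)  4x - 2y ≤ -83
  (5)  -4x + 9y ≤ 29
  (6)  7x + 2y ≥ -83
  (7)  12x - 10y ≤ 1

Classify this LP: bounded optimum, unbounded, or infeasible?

infeasible

The boundaries -12x + 3y = -72 and 4x - 2y = -83 meet at (131/4, 107), but that point violates -4x + 9y ≤ 29. Every candidate vertex is excluded by some other constraint, so the feasible region is empty.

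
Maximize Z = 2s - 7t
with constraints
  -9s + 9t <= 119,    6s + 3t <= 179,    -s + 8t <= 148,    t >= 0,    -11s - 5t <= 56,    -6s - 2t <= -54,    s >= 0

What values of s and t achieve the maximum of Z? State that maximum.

s = 179/6, t = 0, maximum Z = 179/3

Corner points and Z = 2s - 7t:
  (380/63, 1213/63) → Z = -859/7
  (31/9, 50/3) → Z = -988/9
  (988/51, 1067/51) → Z = -1831/17
  (179/6, 0) → Z = 179/3
  (9, 0) → Z = 18

The optimum lies where 6s + 3t = 179 and t = 0.
Solving simultaneously gives s = 179/6, t = 0.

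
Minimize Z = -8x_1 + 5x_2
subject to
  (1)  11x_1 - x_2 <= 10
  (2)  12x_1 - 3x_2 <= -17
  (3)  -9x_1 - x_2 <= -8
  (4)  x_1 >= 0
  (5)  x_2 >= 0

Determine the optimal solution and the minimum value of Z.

Corner points and Z = -8x_1 + 5x_2:
  (47/21, 307/21) → Z = 1159/21
  (7/39, 83/13) → Z = 1189/39
  (0, 8) → Z = 40
The feasible region is unbounded (it extends along (0, 1), (1, 11)), but Z strictly increases along every unbounded feasible direction, so there is no improving ray and the minimum is attained at a vertex.

x_1 = 7/39, x_2 = 83/13, minimum Z = 1189/39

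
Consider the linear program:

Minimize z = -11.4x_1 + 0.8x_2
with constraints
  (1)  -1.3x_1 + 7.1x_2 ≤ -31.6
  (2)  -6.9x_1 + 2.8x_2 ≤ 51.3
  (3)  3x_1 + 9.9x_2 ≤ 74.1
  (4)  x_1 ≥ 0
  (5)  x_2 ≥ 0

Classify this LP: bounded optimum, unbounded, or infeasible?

Corner points and z = -11.4x_1 + 0.8x_2:
  (1645/67, 3/67) → z = -93753/335
  (316/13, 0) → z = -18012/65
  (24.7, 0) → z = -281.58
The feasible region has finitely many vertices and no improving ray; the minimum is -281.58 at (24.7, 0).

bounded optimum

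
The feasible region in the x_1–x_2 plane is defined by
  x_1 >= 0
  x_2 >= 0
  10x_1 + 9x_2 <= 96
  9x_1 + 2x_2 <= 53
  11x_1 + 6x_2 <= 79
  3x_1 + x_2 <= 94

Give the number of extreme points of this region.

5

Intersecting each pair of boundary lines and keeping only the points that satisfy every inequality leaves:
  (0, 0)
  (0, 32/3)
  (53/9, 0)
  (45/13, 266/39)
  (5, 4)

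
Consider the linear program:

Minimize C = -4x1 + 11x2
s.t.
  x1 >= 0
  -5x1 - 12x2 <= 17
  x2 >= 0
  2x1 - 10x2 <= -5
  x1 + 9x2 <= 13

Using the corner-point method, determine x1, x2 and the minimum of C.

x1 = 85/28, x2 = 31/28, minimum C = 1/28

Corner points and C = -4x1 + 11x2:
  (0, 1/2) → C = 11/2
  (0, 13/9) → C = 143/9
  (85/28, 31/28) → C = 1/28

At the optimal vertex, 2x1 - 10x2 = -5 and x1 + 9x2 = 13.
Solving simultaneously gives x1 = 85/28, x2 = 31/28.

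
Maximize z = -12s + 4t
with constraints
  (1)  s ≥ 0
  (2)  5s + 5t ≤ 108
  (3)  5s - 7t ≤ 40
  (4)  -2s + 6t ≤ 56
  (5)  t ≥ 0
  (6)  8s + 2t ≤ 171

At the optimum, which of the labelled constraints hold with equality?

(1) and (4)

Feasible corners and z = -12s + 4t:
  (0, 28/3) → z = 112/3
  (0, 0) → z = 0
  (239/15, 17/3) → z = -2528/15
  (46/5, 62/5) → z = -304/5
  (8, 0) → z = -96

The maximum is at (0, 28/3). Substituting into each constraint, equality holds for (1) and (4); the remaining constraints have slack.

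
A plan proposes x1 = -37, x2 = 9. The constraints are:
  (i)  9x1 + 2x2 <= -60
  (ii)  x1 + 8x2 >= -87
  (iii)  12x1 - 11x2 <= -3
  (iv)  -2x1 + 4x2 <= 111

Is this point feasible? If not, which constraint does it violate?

(i): -315 ≤ -60 ✓
(ii): 35 ≥ -87 ✓
(iii): -543 ≤ -3 ✓
(iv): 110 ≤ 111 ✓

feasible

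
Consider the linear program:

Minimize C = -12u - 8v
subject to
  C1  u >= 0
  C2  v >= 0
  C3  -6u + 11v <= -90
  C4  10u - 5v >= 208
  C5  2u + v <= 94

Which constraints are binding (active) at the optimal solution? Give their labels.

Vertices and C = -12u - 8v:
  (104/5, 0) → C = -1248/5
  (47, 0) → C = -564
  (919/40, 87/20) → C = -621/2
  (281/7, 96/7) → C = -4140/7

The minimum is at (281/7, 96/7). Substituting into each constraint, equality holds for C3 and C5; the remaining constraints have slack.

C3 and C5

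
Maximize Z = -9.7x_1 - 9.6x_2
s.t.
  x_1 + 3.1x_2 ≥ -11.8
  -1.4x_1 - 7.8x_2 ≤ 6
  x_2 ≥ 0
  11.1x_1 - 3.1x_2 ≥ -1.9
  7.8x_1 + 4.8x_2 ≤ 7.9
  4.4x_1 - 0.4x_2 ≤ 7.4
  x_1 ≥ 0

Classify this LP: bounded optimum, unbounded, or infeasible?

Corner points and Z = -9.7x_1 - 9.6x_2:
  (79/78, 0) → Z = -7663/780
  (0, 0) → Z = 0
  (1537/7746, 3417/2582) → Z = -226637/15492
  (0, 19/31) → Z = -912/155
The feasible region has finitely many vertices and no improving ray; the maximum is 0 at (0, 0).

bounded optimum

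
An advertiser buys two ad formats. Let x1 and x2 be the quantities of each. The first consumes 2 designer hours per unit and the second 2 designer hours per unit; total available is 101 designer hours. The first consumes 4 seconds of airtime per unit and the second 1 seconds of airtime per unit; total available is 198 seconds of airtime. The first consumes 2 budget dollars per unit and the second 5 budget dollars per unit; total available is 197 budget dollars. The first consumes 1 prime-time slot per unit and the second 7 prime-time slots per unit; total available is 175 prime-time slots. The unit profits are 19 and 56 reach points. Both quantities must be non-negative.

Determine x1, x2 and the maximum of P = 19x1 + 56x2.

The binding constraints are 2x1 + 2x2 = 101 and x1 + 7x2 = 175.
Solving simultaneously gives x1 = 119/4, x2 = 83/4.

x1 = 119/4, x2 = 83/4, maximum P = 6909/4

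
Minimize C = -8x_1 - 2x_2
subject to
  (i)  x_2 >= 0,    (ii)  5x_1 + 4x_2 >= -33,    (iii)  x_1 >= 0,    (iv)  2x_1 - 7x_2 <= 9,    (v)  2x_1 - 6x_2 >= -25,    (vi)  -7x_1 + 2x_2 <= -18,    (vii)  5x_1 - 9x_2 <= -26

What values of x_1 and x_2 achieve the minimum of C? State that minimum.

Feasible corners and C = -8x_1 - 2x_2:
  (79/19, 211/38) → C = -843/19
  (23/4, 73/12) → C = -349/6
  (214/53, 272/53) → C = -2256/53

The binding constraints are 2x_1 - 6x_2 = -25 and 5x_1 - 9x_2 = -26.
Solving simultaneously gives x_1 = 23/4, x_2 = 73/12.

x_1 = 23/4, x_2 = 73/12, minimum C = -349/6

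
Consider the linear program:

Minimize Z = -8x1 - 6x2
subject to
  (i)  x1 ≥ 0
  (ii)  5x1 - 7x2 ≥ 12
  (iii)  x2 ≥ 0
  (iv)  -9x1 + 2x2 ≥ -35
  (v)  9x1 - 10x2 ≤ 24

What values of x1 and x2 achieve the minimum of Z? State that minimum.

Extreme points and Z = -8x1 - 6x2:
  (12/5, 0) → Z = -96/5
  (48/13, 12/13) → Z = -456/13
  (8/3, 0) → Z = -64/3

At the optimal vertex, 5x1 - 7x2 = 12 and 9x1 - 10x2 = 24.
Solving simultaneously gives x1 = 48/13, x2 = 12/13.

x1 = 48/13, x2 = 12/13, minimum Z = -456/13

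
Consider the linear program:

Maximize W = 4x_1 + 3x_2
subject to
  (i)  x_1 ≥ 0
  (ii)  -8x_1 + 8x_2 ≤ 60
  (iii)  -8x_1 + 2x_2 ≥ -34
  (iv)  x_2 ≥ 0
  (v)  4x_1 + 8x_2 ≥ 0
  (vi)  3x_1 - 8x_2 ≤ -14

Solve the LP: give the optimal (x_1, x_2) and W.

Feasible corners and W = 4x_1 + 3x_2:
  (0, 15/2) → W = 45/2
  (0, 7/4) → W = 21/4
  (49/6, 47/3) → W = 239/3
  (150/29, 107/29) → W = 921/29

At the optimal vertex, -8x_1 + 8x_2 = 60 and -8x_1 + 2x_2 = -34.
Solving simultaneously gives x_1 = 49/6, x_2 = 47/3.

x_1 = 49/6, x_2 = 47/3, maximum W = 239/3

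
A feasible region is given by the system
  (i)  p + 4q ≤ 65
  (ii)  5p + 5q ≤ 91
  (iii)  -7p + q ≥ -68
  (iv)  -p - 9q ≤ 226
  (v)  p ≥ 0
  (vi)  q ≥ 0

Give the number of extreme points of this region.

5

Intersecting each pair of boundary lines and keeping only the points that satisfy every inequality leaves:
  (13/5, 78/5)
  (0, 65/4)
  (431/40, 297/40)
  (68/7, 0)
  (0, 0)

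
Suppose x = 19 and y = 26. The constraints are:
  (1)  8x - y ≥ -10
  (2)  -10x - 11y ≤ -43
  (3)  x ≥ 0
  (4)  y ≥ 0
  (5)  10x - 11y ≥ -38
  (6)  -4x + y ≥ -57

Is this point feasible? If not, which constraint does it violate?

Constraint (5): 10x - 11y = -96, which is not ≥ -38. All other constraints are satisfied.

not feasible — violates (5)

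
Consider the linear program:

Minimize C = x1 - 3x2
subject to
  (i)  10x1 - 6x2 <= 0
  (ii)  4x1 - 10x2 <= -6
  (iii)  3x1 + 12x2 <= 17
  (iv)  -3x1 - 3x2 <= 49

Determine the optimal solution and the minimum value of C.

x1 = -71/3, x2 = 22/3, minimum C = -137/3

Extreme points and C = x1 - 3x2:
  (9/19, 15/19) → C = -36/19
  (17/23, 85/69) → C = -68/23
  (-254/21, -89/21) → C = 13/21
  (-71/3, 22/3) → C = -137/3

The optimum lies where 3x1 + 12x2 = 17 and -3x1 - 3x2 = 49.
Solving simultaneously gives x1 = -71/3, x2 = 22/3.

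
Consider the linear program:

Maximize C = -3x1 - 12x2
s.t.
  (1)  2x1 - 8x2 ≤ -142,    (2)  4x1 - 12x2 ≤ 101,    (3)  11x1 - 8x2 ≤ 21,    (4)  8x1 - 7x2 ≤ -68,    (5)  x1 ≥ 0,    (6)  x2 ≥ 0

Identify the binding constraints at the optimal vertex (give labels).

(1) and (5)

Corner points and C = -3x1 - 12x2:
  (9, 20) → C = -267
  (0, 71/4) → C = -213
  (691/13, 916/13) → C = -1005
The feasible region is unbounded (it extends along (0, 1), (8, 11)), but C strictly decreases along every unbounded feasible direction, so there is no improving ray and the maximum is attained at a vertex.

The maximum is at (0, 71/4). Substituting into each constraint, equality holds for (1) and (5); the remaining constraints have slack.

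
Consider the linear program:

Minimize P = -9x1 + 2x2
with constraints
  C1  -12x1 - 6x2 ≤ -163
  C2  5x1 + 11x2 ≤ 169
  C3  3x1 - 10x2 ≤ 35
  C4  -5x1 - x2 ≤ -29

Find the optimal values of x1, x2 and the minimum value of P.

At the optimal vertex, 5x1 + 11x2 = 169 and 3x1 - 10x2 = 35.
Solving simultaneously gives x1 = 25, x2 = 4.

x1 = 25, x2 = 4, minimum P = -217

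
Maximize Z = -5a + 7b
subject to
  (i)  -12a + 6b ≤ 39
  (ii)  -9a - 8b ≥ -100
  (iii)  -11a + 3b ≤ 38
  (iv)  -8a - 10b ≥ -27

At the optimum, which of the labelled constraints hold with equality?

(i) and (iv)

Corner points and Z = -5a + 7b:
  (-37/10, -9/10) → Z = 61/5
  (-19/14, 53/14) → Z = 233/7
  (392/13, -557/26) → Z = -7819/26
The feasible region is unbounded (it extends along (8, -9), (-3, -11)), but Z strictly decreases along every unbounded feasible direction, so there is no improving ray and the maximum is attained at a vertex.

The maximum is at (-19/14, 53/14). Substituting into each constraint, equality holds for (i) and (iv); the remaining constraints have slack.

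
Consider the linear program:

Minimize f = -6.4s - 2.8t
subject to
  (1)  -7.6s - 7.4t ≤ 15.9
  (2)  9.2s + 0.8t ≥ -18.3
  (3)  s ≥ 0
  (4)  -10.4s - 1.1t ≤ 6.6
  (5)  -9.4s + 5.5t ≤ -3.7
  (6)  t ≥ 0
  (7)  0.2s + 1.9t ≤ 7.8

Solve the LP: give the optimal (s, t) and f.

At the optimal vertex, t = 0 and 0.2s + 1.9t = 7.8.
Solving simultaneously gives s = 39, t = 0.

s = 39, t = 0, minimum f = -249.6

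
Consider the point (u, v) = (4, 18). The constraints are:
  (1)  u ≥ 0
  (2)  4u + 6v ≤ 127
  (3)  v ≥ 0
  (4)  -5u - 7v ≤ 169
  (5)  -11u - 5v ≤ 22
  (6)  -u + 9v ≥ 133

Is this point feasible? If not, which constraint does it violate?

feasible

(1): 4 ≥ 0 ✓
(2): 124 ≤ 127 ✓
(3): 18 ≥ 0 ✓
(4): -146 ≤ 169 ✓
(5): -134 ≤ 22 ✓
(6): 158 ≥ 133 ✓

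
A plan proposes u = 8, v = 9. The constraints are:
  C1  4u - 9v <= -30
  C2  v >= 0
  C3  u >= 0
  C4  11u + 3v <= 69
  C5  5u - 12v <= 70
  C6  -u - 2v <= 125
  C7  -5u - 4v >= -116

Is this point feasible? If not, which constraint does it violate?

not feasible — violates C4

Constraint C4: 11u + 3v = 115, which is not ≤ 69. All other constraints are satisfied.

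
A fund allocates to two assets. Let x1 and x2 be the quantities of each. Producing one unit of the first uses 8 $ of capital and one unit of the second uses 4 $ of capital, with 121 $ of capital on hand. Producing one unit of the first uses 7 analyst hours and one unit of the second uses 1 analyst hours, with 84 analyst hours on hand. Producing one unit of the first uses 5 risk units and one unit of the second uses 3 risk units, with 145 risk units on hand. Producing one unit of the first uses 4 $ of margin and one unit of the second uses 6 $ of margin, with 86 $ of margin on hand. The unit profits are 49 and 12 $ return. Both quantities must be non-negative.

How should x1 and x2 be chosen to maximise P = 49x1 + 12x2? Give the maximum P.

x1 = 11, x2 = 7, maximum P = 623

Feasible corners and P = 49x1 + 12x2:
  (0, 0) → P = 0
  (0, 43/3) → P = 172
  (12, 0) → P = 588
  (11, 7) → P = 623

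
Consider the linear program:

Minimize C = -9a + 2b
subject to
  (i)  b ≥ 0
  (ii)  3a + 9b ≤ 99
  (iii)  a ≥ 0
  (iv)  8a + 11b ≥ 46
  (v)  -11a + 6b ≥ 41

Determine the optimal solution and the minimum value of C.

a = 25/13, b = 404/39, minimum C = 133/39

Corner points and C = -9a + 2b:
  (0, 11) → C = 22
  (25/13, 404/39) → C = 133/39
  (0, 41/6) → C = 41/3

At the optimal vertex, 3a + 9b = 99 and -11a + 6b = 41.
Solving simultaneously gives a = 25/13, b = 404/39.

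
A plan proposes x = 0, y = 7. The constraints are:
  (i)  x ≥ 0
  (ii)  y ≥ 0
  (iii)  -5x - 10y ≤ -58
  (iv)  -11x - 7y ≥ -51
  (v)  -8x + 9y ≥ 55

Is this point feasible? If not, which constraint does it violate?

feasible

(i): 0 ≥ 0 ✓
(ii): 7 ≥ 0 ✓
(iii): -70 ≤ -58 ✓
(iv): -49 ≥ -51 ✓
(v): 63 ≥ 55 ✓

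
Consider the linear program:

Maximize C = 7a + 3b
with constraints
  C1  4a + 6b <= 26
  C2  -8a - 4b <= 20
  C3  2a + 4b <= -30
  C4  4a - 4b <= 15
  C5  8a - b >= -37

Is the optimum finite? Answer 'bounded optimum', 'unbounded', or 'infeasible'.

The boundaries 4a + 6b = 26 and 2a + 4b = -30 meet at (71, -43), but that point violates 4a - 4b ≤ 15. Every candidate vertex is excluded by some other constraint, so the feasible region is empty.

infeasible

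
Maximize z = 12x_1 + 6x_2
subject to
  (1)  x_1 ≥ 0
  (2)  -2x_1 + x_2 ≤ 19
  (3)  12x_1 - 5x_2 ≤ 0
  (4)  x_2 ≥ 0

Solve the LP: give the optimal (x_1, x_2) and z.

x_1 = 95/2, x_2 = 114, maximum z = 1254

Corner points and z = 12x_1 + 6x_2:
  (0, 19) → z = 114
  (0, 0) → z = 0
  (95/2, 114) → z = 1254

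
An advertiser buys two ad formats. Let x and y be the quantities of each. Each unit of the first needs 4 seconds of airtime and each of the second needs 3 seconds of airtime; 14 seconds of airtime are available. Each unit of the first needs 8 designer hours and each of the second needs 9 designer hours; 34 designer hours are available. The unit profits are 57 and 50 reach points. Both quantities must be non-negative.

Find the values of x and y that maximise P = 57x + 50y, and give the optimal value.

x = 2, y = 2, maximum P = 214

Corner points and P = 57x + 50y:
  (0, 0) → P = 0
  (0, 34/9) → P = 1700/9
  (7/2, 0) → P = 399/2
  (2, 2) → P = 214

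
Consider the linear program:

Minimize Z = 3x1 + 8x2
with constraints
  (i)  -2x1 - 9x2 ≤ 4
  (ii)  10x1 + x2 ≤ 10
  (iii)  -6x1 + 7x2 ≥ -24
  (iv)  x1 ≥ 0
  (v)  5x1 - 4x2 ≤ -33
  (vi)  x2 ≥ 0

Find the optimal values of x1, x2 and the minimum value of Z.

Extreme points and Z = 3x1 + 8x2:
  (0, 10) → Z = 80
  (7/45, 76/9) → Z = 3061/45
  (0, 33/4) → Z = 66

The binding constraints are x1 = 0 and 5x1 - 4x2 = -33.
Solving simultaneously gives x1 = 0, x2 = 33/4.

x1 = 0, x2 = 33/4, minimum Z = 66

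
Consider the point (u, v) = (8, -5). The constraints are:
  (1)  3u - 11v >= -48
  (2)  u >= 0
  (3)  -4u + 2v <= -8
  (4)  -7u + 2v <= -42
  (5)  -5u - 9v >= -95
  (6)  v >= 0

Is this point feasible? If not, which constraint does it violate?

Constraint (6): v = -5, which is not ≥ 0. All other constraints are satisfied.

not feasible — violates (6)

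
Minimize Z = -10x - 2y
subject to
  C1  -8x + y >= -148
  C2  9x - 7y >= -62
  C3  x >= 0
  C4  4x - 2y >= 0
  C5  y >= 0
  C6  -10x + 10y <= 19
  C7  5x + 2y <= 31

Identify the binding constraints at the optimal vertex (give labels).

Extreme points and Z = -10x - 2y:
  (0, 0) → Z = 0
  (19/10, 19/5) → Z = -133/5
  (31/5, 0) → Z = -62
  (136/35, 81/14) → Z = -353/7

The minimum is at (31/5, 0). Substituting into each constraint, equality holds for C5 and C7; the remaining constraints have slack.

C5 and C7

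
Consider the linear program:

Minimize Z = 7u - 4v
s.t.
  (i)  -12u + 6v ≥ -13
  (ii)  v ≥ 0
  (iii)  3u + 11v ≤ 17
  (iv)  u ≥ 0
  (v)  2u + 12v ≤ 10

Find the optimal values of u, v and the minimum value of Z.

u = 0, v = 5/6, minimum Z = -10/3

At the optimal vertex, u = 0 and 2u + 12v = 10.
Solving simultaneously gives u = 0, v = 5/6.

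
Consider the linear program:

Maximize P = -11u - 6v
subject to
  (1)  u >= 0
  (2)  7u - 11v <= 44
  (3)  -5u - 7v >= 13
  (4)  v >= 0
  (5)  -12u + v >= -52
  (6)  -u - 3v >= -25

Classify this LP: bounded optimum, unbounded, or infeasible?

The boundaries u = 0 and 7u - 11v = 44 meet at (0, -4), but that point violates v ≥ 0. Every candidate vertex is excluded by some other constraint, so the feasible region is empty.

infeasible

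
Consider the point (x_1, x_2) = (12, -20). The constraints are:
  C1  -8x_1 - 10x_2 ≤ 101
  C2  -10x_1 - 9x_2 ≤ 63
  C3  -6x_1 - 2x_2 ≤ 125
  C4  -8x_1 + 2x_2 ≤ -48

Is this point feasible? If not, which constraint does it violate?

not feasible — violates C1

Constraint C1: -8x_1 - 10x_2 = 104, which is not ≤ 101. All other constraints are satisfied.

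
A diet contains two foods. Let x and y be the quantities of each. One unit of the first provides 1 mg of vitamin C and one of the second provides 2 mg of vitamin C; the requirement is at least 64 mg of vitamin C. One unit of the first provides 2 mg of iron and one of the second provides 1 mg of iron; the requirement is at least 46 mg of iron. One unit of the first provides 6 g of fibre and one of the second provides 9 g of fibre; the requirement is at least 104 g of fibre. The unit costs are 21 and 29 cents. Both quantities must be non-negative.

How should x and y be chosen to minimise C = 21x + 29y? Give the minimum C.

x = 28/3, y = 82/3, minimum C = 2966/3

The feasible region is unbounded (it extends along (0, 1), (1, 0)), but C strictly increases along every unbounded feasible direction, so there is no improving ray and the minimum is attained at a vertex.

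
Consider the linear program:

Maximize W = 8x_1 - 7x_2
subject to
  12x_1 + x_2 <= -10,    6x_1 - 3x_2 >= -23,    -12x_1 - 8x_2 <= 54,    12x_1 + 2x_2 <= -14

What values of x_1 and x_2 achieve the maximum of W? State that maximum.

x_1 = -13/42, x_2 = -44/7, maximum W = 872/21

Feasible corners and W = 8x_1 - 7x_2:
  (-13/42, -44/7) → W = 872/21
  (-1/2, -4) → W = 24
  (-173/42, -4/7) → W = -608/21
  (-11/6, 4) → W = -128/3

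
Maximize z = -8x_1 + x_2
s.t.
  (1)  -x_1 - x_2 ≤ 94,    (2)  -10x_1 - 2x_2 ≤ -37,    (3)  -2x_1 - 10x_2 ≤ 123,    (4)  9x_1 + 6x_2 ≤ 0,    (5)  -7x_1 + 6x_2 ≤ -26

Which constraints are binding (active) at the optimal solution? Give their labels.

(2) and (4)

Feasible corners and z = -8x_1 + x_2:
  (77/12, -163/12) → z = -779/12
  (37/7, -111/14) → z = -703/14
  (123/13, -369/26) → z = -2337/26

The maximum is at (37/7, -111/14). Substituting into each constraint, equality holds for (2) and (4); the remaining constraints have slack.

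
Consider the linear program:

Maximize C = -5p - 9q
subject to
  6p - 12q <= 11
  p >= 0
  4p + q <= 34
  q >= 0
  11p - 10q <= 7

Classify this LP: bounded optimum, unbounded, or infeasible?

bounded optimum

Feasible corners and C = -5p - 9q:
  (0, 34) → C = -306
  (0, 0) → C = 0
  (347/51, 346/51) → C = -4849/51
  (7/11, 0) → C = -35/11
The feasible region has finitely many vertices and no improving ray; the maximum is 0 at (0, 0).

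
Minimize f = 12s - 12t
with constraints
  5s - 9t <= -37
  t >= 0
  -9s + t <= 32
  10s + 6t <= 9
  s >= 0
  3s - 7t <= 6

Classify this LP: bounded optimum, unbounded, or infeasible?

The boundaries 5s - 9t = -37 and -9s + t = 32 meet at (-251/76, 173/76), but that point violates s ≥ 0. Every candidate vertex is excluded by some other constraint, so the feasible region is empty.

infeasible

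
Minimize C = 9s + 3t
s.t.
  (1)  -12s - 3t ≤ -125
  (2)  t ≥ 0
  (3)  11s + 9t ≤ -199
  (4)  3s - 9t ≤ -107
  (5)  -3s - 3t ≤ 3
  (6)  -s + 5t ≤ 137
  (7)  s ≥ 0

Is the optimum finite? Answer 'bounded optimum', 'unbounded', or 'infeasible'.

The boundaries -12s - 3t = -125 and 3s - 9t = -107 meet at (268/39, 553/39), but that point violates 11s + 9t ≤ -199. Every candidate vertex is excluded by some other constraint, so the feasible region is empty.

infeasible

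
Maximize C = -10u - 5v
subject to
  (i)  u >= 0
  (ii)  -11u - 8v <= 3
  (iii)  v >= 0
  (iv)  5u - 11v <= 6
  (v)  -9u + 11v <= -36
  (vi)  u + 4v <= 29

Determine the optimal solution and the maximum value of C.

Vertices and C = -10u - 5v:
  (15/2, 63/22) → C = -1965/22
  (343/31, 139/31) → C = -4125/31
  (463/47, 225/47) → C = -5755/47

u = 15/2, v = 63/22, maximum C = -1965/22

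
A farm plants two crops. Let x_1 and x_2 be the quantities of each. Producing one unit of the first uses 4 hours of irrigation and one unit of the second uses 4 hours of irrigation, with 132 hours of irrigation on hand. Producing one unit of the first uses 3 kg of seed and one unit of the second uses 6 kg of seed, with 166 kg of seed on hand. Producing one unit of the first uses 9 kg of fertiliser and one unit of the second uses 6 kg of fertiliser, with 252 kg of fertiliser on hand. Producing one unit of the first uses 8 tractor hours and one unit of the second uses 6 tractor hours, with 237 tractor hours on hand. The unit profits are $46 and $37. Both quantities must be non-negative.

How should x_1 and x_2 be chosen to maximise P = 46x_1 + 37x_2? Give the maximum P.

x_1 = 18, x_2 = 15, maximum P = 1383

Extreme points and P = 46x_1 + 37x_2:
  (0, 0) → P = 0
  (0, 83/3) → P = 3071/3
  (28, 0) → P = 1288
  (32/3, 67/3) → P = 1317
  (18, 15) → P = 1383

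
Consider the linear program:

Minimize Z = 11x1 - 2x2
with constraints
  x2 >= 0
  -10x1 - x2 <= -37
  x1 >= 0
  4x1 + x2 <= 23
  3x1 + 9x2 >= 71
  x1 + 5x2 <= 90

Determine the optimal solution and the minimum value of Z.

Extreme points and Z = 11x1 - 2x2:
  (7/3, 41/3) → Z = -5/3
  (262/87, 599/87) → Z = 1684/87
  (136/33, 215/33) → Z = 1066/33

The optimum lies where -10x1 - x2 = -37 and 4x1 + x2 = 23.
Solving simultaneously gives x1 = 7/3, x2 = 41/3.

x1 = 7/3, x2 = 41/3, minimum Z = -5/3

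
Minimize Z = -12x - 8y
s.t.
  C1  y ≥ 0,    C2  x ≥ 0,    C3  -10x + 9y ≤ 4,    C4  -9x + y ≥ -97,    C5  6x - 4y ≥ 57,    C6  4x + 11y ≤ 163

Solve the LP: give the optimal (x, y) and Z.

x = 331/30, y = 23/10, minimum Z = -754/5

Feasible corners and Z = -12x - 8y:
  (97/9, 0) → Z = -388/3
  (19/2, 0) → Z = -114
  (331/30, 23/10) → Z = -754/5

The binding constraints are -9x + y = -97 and 6x - 4y = 57.
Solving simultaneously gives x = 331/30, y = 23/10.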